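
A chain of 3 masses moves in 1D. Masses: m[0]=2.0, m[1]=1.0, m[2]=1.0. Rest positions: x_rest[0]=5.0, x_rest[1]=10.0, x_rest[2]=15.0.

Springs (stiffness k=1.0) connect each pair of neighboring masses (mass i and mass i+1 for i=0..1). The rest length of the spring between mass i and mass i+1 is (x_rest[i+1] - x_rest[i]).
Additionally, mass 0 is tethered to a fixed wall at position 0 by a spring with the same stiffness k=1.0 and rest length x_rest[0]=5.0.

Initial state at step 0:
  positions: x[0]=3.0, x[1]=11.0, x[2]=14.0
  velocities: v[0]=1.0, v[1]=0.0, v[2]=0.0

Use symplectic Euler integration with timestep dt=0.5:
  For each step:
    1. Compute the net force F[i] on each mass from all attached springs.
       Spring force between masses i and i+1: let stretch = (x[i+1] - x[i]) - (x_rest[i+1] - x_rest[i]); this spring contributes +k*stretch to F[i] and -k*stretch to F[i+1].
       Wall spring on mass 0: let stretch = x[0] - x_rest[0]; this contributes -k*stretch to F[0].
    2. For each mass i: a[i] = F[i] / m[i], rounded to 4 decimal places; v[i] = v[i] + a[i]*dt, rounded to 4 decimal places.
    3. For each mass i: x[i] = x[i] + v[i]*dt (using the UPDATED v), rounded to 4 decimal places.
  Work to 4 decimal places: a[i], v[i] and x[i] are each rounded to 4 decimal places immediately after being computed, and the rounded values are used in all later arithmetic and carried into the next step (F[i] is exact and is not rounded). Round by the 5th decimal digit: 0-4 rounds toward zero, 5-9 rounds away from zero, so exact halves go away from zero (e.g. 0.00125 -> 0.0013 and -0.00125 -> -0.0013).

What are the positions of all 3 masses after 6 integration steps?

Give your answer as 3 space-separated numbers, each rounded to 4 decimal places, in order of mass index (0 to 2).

Answer: 6.0213 12.5169 13.7503

Derivation:
Step 0: x=[3.0000 11.0000 14.0000] v=[1.0000 0.0000 0.0000]
Step 1: x=[4.1250 9.7500 14.5000] v=[2.2500 -2.5000 1.0000]
Step 2: x=[5.4375 8.2813 15.0625] v=[2.6250 -2.9375 1.1250]
Step 3: x=[6.4258 7.7969 15.1797] v=[1.9766 -0.9688 0.2344]
Step 4: x=[6.7823 8.8155 14.7012] v=[0.7129 2.0371 -0.9570]
Step 5: x=[6.5451 10.7972 14.0013] v=[-0.4744 3.9634 -1.3999]
Step 6: x=[6.0213 12.5169 13.7503] v=[-1.0477 3.4394 -0.5020]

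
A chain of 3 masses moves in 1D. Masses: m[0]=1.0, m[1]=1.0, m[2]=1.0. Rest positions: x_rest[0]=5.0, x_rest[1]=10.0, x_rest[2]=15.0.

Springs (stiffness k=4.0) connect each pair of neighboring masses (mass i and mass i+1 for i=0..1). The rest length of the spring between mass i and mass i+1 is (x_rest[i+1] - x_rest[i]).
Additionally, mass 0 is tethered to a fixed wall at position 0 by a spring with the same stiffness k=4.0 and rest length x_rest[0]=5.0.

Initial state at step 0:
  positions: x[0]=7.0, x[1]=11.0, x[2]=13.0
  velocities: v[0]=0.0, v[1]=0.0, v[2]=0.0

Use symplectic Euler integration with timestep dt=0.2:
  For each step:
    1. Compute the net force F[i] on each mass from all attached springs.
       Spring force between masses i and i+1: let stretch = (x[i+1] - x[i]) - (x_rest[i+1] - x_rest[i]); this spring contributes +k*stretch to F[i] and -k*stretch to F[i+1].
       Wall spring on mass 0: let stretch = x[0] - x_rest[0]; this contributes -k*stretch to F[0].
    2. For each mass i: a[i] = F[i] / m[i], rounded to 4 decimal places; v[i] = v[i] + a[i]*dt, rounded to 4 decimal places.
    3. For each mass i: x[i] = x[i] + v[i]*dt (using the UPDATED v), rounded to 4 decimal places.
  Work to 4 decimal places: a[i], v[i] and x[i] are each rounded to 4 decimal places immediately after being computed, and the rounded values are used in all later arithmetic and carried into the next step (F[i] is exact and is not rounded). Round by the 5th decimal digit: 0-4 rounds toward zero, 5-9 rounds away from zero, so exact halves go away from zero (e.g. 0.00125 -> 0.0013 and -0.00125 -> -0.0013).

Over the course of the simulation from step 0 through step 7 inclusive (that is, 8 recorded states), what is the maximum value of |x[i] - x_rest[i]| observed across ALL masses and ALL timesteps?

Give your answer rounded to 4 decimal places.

Step 0: x=[7.0000 11.0000 13.0000] v=[0.0000 0.0000 0.0000]
Step 1: x=[6.5200 10.6800 13.4800] v=[-2.4000 -1.6000 2.4000]
Step 2: x=[5.6624 10.1424 14.3120] v=[-4.2880 -2.6880 4.1600]
Step 3: x=[4.6156 9.5551 15.2769] v=[-5.2339 -2.9363 4.8243]
Step 4: x=[3.6206 9.0930 16.1263] v=[-4.9748 -2.3105 4.2469]
Step 5: x=[2.9219 8.8806 16.6504] v=[-3.4934 -1.0618 2.6203]
Step 6: x=[2.7091 8.9580 16.7313] v=[-1.0640 0.3871 0.4045]
Step 7: x=[3.0627 9.2793 16.3685] v=[1.7678 1.6066 -1.8141]
Max displacement = 2.2909

Answer: 2.2909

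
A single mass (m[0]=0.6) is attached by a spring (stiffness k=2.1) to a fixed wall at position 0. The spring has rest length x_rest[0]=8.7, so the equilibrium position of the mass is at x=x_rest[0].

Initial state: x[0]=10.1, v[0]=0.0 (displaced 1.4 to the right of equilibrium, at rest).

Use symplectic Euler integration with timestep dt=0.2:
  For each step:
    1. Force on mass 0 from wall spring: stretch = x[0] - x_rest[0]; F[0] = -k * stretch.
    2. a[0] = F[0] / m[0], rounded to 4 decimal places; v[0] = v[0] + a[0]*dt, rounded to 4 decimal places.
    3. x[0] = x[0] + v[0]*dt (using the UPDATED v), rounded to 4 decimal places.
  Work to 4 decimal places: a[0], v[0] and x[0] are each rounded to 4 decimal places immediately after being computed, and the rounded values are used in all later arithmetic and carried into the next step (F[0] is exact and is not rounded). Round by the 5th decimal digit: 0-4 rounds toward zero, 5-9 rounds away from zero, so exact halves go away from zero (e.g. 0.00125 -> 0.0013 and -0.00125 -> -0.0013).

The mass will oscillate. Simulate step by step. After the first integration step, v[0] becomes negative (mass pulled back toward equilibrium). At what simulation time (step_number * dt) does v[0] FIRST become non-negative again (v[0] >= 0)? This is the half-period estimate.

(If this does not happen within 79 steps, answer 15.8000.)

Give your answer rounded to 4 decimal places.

Answer: 1.8000

Derivation:
Step 0: x=[10.1000] v=[0.0000]
Step 1: x=[9.9040] v=[-0.9800]
Step 2: x=[9.5394] v=[-1.8228]
Step 3: x=[9.0573] v=[-2.4104]
Step 4: x=[8.5252] v=[-2.6605]
Step 5: x=[8.0176] v=[-2.5381]
Step 6: x=[7.6055] v=[-2.0604]
Step 7: x=[7.3467] v=[-1.2942]
Step 8: x=[7.2773] v=[-0.3469]
Step 9: x=[7.4071] v=[0.6490]
First v>=0 after going negative at step 9, time=1.8000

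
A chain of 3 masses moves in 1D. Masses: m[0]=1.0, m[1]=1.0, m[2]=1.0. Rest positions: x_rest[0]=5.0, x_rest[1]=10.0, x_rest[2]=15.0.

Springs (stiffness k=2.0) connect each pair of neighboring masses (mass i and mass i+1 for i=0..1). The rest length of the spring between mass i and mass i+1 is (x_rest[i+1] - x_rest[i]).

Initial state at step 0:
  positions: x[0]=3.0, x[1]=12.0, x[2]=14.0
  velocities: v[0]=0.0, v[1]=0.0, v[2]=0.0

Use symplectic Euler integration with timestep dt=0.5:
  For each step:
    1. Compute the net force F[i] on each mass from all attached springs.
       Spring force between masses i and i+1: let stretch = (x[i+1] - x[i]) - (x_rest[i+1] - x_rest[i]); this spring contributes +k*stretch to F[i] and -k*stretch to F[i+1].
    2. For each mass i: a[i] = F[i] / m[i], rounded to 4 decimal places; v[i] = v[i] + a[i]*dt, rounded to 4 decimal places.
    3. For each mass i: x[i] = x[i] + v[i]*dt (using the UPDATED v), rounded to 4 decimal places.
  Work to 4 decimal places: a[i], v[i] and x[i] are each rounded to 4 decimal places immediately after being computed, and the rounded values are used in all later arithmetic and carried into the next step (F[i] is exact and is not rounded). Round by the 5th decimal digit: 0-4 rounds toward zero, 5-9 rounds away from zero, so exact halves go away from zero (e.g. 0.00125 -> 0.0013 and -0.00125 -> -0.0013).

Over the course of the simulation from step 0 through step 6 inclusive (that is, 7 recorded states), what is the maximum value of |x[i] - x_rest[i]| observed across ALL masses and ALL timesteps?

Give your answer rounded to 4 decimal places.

Step 0: x=[3.0000 12.0000 14.0000] v=[0.0000 0.0000 0.0000]
Step 1: x=[5.0000 8.5000 15.5000] v=[4.0000 -7.0000 3.0000]
Step 2: x=[6.2500 6.7500 16.0000] v=[2.5000 -3.5000 1.0000]
Step 3: x=[5.2500 9.3750 14.3750] v=[-2.0000 5.2500 -3.2500]
Step 4: x=[3.8125 12.4375 12.7500] v=[-2.8750 6.1250 -3.2500]
Step 5: x=[4.1875 11.3438 13.4688] v=[0.7500 -2.1875 1.4375]
Step 6: x=[5.6407 7.7344 15.6251] v=[2.9063 -7.2188 4.3125]
Max displacement = 3.2500

Answer: 3.2500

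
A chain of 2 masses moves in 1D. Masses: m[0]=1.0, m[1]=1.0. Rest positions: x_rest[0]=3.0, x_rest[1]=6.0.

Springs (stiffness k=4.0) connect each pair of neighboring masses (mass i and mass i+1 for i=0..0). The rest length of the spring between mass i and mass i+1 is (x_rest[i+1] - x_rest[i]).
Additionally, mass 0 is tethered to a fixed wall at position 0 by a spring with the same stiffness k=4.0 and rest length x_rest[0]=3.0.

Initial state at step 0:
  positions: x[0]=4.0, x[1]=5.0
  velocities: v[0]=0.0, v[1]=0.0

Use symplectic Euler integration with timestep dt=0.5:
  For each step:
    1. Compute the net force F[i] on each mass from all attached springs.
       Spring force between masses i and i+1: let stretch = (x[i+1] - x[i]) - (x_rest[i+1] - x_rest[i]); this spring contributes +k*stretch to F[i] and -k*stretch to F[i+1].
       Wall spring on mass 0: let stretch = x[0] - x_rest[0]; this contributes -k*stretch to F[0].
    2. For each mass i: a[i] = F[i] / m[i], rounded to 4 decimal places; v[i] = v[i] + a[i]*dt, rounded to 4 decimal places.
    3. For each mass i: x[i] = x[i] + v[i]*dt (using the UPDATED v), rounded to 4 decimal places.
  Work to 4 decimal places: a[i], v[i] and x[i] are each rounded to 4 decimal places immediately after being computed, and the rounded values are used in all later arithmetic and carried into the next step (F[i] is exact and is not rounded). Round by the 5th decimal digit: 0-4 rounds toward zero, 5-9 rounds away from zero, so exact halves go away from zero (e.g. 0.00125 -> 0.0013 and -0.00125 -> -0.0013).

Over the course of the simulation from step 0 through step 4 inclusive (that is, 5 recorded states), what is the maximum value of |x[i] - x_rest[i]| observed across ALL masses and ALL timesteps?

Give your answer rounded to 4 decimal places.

Step 0: x=[4.0000 5.0000] v=[0.0000 0.0000]
Step 1: x=[1.0000 7.0000] v=[-6.0000 4.0000]
Step 2: x=[3.0000 6.0000] v=[4.0000 -2.0000]
Step 3: x=[5.0000 5.0000] v=[4.0000 -2.0000]
Step 4: x=[2.0000 7.0000] v=[-6.0000 4.0000]
Max displacement = 2.0000

Answer: 2.0000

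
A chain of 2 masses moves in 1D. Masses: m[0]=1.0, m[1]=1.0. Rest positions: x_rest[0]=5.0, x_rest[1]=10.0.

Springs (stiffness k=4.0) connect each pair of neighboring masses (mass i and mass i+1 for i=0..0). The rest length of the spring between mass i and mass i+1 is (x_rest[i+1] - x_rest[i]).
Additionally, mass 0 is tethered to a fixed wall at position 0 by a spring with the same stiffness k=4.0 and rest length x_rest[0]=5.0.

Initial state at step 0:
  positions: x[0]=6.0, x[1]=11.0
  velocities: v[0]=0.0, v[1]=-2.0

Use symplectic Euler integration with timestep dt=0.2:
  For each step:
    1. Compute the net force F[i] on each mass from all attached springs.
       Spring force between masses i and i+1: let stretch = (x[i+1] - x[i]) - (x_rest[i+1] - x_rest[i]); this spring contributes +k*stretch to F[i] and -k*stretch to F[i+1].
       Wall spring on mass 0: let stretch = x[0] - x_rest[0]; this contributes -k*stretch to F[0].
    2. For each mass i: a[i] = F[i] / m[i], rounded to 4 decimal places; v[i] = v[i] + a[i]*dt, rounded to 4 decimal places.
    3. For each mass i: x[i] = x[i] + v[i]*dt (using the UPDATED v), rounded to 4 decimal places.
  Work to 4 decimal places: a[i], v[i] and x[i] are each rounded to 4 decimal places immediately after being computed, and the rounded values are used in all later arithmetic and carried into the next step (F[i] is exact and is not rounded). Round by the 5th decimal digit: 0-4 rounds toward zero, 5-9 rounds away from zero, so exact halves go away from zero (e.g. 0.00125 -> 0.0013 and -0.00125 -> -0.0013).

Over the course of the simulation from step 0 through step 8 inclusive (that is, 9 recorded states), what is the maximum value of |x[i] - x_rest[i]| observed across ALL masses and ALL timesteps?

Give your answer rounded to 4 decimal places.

Step 0: x=[6.0000 11.0000] v=[0.0000 -2.0000]
Step 1: x=[5.8400 10.6000] v=[-0.8000 -2.0000]
Step 2: x=[5.5072 10.2384] v=[-1.6640 -1.8080]
Step 3: x=[5.0502 9.9198] v=[-2.2848 -1.5930]
Step 4: x=[4.5643 9.6221] v=[-2.4293 -1.4887]
Step 5: x=[4.1574 9.3151] v=[-2.0345 -1.5349]
Step 6: x=[3.9105 8.9829] v=[-1.2343 -1.6611]
Step 7: x=[3.8495 8.6391] v=[-0.3048 -1.7190]
Step 8: x=[3.9390 8.3290] v=[0.4473 -1.5507]
Max displacement = 1.6710

Answer: 1.6710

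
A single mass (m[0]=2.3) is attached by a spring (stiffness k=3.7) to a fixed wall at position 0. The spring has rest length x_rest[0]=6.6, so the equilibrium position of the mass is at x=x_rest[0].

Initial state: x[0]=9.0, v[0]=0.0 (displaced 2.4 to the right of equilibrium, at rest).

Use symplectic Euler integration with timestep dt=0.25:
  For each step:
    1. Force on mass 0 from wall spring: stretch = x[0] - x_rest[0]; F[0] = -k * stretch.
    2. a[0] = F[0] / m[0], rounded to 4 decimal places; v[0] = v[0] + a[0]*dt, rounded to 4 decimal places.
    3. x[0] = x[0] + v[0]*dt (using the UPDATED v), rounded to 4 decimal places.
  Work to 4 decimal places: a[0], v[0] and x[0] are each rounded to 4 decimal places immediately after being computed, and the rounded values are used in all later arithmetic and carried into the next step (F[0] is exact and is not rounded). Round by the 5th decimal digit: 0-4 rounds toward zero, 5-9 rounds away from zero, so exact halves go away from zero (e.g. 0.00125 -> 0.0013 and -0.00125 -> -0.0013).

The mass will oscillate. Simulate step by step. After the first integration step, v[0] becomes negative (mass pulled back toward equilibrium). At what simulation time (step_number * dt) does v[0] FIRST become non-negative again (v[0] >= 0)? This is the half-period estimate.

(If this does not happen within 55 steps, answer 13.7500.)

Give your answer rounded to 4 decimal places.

Step 0: x=[9.0000] v=[0.0000]
Step 1: x=[8.7587] v=[-0.9652]
Step 2: x=[8.3004] v=[-1.8334]
Step 3: x=[7.6711] v=[-2.5173]
Step 4: x=[6.9341] v=[-2.9481]
Step 5: x=[6.1635] v=[-3.0825]
Step 6: x=[5.4368] v=[-2.9070]
Step 7: x=[4.8270] v=[-2.4392]
Step 8: x=[4.3955] v=[-1.7262]
Step 9: x=[4.1856] v=[-0.8396]
Step 10: x=[4.2185] v=[0.1314]
First v>=0 after going negative at step 10, time=2.5000

Answer: 2.5000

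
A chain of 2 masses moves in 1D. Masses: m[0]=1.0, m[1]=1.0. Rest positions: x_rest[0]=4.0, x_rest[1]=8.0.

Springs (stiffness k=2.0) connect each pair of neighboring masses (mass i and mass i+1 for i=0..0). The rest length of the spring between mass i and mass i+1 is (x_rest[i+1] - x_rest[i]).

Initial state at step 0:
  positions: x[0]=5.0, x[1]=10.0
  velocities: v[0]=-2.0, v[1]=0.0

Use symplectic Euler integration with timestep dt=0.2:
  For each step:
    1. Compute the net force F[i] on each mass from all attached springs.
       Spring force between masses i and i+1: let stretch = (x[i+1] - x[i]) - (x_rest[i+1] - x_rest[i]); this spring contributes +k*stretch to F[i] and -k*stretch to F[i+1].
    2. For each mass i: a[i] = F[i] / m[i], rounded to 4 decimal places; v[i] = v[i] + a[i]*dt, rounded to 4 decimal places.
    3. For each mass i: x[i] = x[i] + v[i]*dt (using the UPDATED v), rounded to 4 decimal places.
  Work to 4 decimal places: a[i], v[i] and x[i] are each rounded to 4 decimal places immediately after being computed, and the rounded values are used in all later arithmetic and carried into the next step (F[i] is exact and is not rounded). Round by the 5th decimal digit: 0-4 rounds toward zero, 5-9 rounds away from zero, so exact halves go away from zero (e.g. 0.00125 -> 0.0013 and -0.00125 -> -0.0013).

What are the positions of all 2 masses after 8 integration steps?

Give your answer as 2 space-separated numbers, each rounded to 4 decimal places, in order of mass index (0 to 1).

Step 0: x=[5.0000 10.0000] v=[-2.0000 0.0000]
Step 1: x=[4.6800 9.9200] v=[-1.6000 -0.4000]
Step 2: x=[4.4592 9.7408] v=[-1.1040 -0.8960]
Step 3: x=[4.3409 9.4591] v=[-0.5914 -1.4086]
Step 4: x=[4.3121 9.0879] v=[-0.1441 -1.8559]
Step 5: x=[4.3453 8.6547] v=[0.1662 -2.1662]
Step 6: x=[4.4033 8.1967] v=[0.2900 -2.2900]
Step 7: x=[4.4448 7.7552] v=[0.2074 -2.2074]
Step 8: x=[4.4311 7.3689] v=[-0.0684 -1.9316]

Answer: 4.4311 7.3689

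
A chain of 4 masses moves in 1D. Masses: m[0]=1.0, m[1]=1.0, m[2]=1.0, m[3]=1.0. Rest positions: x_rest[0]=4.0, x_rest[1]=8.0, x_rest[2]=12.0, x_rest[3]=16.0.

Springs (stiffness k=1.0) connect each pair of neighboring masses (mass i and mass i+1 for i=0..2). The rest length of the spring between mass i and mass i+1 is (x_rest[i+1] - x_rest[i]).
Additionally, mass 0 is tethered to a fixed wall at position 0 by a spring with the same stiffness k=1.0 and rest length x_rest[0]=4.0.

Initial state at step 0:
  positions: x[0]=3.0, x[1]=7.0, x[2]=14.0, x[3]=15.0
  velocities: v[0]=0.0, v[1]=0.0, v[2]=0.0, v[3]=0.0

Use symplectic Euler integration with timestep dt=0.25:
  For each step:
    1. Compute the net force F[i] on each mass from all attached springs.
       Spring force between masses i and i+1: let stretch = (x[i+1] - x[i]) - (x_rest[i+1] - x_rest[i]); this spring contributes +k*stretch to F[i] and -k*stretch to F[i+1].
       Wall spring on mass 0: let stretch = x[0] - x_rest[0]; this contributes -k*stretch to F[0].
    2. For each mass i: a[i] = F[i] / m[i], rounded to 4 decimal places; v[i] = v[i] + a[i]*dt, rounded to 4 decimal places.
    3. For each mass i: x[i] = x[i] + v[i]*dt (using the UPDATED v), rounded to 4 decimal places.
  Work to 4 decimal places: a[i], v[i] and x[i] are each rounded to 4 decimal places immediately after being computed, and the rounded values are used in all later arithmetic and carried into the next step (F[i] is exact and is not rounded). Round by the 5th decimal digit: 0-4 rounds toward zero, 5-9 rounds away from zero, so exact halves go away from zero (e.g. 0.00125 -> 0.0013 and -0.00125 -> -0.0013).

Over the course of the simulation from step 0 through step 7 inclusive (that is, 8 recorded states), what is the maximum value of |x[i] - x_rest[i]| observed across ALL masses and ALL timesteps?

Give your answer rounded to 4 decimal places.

Step 0: x=[3.0000 7.0000 14.0000 15.0000] v=[0.0000 0.0000 0.0000 0.0000]
Step 1: x=[3.0625 7.1875 13.6250 15.1875] v=[0.2500 0.7500 -1.5000 0.7500]
Step 2: x=[3.1914 7.5195 12.9453 15.5274] v=[0.5156 1.3281 -2.7188 1.3594]
Step 3: x=[3.3914 7.9201 12.0879 15.9559] v=[0.7998 1.6025 -3.4297 1.7139]
Step 4: x=[3.6624 8.2982 11.2117 16.3926] v=[1.0841 1.5123 -3.5047 1.7469]
Step 5: x=[3.9943 8.5686 10.4772 16.7555] v=[1.3275 1.0817 -2.9379 1.4517]
Step 6: x=[4.3624 8.6724 10.0158 16.9760] v=[1.4725 0.4153 -1.8455 0.8821]
Step 7: x=[4.7273 8.5908 9.9055 17.0115] v=[1.4594 -0.3264 -0.4413 0.1421]
Max displacement = 2.0945

Answer: 2.0945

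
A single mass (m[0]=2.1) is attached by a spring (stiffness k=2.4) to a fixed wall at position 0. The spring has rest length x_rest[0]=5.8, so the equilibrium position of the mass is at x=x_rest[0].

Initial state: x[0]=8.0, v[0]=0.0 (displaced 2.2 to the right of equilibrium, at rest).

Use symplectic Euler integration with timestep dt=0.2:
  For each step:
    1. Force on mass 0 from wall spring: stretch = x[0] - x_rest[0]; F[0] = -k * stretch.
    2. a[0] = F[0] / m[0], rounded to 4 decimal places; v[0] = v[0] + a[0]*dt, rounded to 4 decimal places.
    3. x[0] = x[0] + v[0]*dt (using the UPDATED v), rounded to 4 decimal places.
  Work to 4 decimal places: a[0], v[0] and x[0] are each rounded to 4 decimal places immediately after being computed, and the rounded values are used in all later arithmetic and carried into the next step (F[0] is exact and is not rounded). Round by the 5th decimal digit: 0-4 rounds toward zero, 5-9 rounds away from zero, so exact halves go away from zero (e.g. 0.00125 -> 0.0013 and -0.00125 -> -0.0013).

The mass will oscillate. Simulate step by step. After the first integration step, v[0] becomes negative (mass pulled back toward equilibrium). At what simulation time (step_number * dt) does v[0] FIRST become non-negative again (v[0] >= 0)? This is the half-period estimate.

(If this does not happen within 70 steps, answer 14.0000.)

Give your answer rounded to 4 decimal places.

Step 0: x=[8.0000] v=[0.0000]
Step 1: x=[7.8994] v=[-0.5029]
Step 2: x=[7.7028] v=[-0.9828]
Step 3: x=[7.4193] v=[-1.4177]
Step 4: x=[7.0617] v=[-1.7878]
Step 5: x=[6.6465] v=[-2.0762]
Step 6: x=[6.1926] v=[-2.2697]
Step 7: x=[5.7207] v=[-2.3594]
Step 8: x=[5.2524] v=[-2.3413]
Step 9: x=[4.8092] v=[-2.2161]
Step 10: x=[4.4113] v=[-1.9896]
Step 11: x=[4.0769] v=[-1.6722]
Step 12: x=[3.8212] v=[-1.2783]
Step 13: x=[3.6560] v=[-0.8260]
Step 14: x=[3.5888] v=[-0.3359]
Step 15: x=[3.6227] v=[0.1695]
First v>=0 after going negative at step 15, time=3.0000

Answer: 3.0000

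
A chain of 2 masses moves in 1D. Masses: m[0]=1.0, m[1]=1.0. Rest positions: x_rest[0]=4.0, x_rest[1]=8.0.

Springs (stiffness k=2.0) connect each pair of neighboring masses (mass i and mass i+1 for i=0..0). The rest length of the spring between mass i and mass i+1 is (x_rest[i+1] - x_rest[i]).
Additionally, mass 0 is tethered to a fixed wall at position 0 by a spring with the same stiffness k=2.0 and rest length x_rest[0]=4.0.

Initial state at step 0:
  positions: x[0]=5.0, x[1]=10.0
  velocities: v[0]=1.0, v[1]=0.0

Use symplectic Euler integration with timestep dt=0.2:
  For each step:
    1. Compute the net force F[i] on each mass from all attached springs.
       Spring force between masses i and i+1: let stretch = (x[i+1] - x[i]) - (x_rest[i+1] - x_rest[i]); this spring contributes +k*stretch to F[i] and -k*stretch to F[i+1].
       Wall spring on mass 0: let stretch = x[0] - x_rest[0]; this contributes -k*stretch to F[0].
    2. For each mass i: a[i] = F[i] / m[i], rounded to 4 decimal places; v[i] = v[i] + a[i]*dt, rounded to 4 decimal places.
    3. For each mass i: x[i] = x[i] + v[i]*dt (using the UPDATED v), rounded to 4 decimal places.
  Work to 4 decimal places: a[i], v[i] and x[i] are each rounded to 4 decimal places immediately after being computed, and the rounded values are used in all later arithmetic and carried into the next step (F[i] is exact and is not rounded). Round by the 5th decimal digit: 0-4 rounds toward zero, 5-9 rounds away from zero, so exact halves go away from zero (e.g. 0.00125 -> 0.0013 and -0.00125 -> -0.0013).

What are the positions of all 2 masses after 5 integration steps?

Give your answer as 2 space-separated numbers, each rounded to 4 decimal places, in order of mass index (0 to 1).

Answer: 5.3002 9.2429

Derivation:
Step 0: x=[5.0000 10.0000] v=[1.0000 0.0000]
Step 1: x=[5.2000 9.9200] v=[1.0000 -0.4000]
Step 2: x=[5.3616 9.7824] v=[0.8080 -0.6880]
Step 3: x=[5.4479 9.6111] v=[0.4317 -0.8563]
Step 4: x=[5.4315 9.4268] v=[-0.0822 -0.9216]
Step 5: x=[5.3002 9.2429] v=[-0.6567 -0.9197]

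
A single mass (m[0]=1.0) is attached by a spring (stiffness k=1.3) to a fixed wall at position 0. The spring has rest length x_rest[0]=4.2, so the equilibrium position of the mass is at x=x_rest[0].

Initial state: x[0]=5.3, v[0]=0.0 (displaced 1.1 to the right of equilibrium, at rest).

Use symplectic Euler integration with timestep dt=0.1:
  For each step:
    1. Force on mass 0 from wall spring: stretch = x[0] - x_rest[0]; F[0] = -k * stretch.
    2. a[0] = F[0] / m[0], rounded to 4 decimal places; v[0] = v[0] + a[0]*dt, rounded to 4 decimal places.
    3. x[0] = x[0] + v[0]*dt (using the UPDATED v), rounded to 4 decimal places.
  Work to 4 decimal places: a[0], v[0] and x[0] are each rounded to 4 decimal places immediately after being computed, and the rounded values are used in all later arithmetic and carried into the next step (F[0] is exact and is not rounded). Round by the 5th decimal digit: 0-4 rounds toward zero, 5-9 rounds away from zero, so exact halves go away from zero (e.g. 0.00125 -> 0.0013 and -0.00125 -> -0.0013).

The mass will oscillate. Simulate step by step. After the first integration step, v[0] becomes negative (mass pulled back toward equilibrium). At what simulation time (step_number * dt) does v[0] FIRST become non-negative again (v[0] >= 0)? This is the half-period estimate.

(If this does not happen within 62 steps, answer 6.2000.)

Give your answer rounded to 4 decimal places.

Step 0: x=[5.3000] v=[0.0000]
Step 1: x=[5.2857] v=[-0.1430]
Step 2: x=[5.2573] v=[-0.2841]
Step 3: x=[5.2151] v=[-0.4216]
Step 4: x=[5.1597] v=[-0.5536]
Step 5: x=[5.0919] v=[-0.6784]
Step 6: x=[5.0125] v=[-0.7944]
Step 7: x=[4.9225] v=[-0.9000]
Step 8: x=[4.8231] v=[-0.9939]
Step 9: x=[4.7156] v=[-1.0749]
Step 10: x=[4.6014] v=[-1.1419]
Step 11: x=[4.4820] v=[-1.1941]
Step 12: x=[4.3589] v=[-1.2308]
Step 13: x=[4.2338] v=[-1.2515]
Step 14: x=[4.1082] v=[-1.2559]
Step 15: x=[3.9838] v=[-1.2440]
Step 16: x=[3.8622] v=[-1.2159]
Step 17: x=[3.7450] v=[-1.1720]
Step 18: x=[3.6337] v=[-1.1129]
Step 19: x=[3.5298] v=[-1.0393]
Step 20: x=[3.4346] v=[-0.9522]
Step 21: x=[3.3493] v=[-0.8527]
Step 22: x=[3.2751] v=[-0.7421]
Step 23: x=[3.2129] v=[-0.6219]
Step 24: x=[3.1635] v=[-0.4936]
Step 25: x=[3.1276] v=[-0.3589]
Step 26: x=[3.1057] v=[-0.2195]
Step 27: x=[3.0980] v=[-0.0772]
Step 28: x=[3.1046] v=[0.0661]
First v>=0 after going negative at step 28, time=2.8000

Answer: 2.8000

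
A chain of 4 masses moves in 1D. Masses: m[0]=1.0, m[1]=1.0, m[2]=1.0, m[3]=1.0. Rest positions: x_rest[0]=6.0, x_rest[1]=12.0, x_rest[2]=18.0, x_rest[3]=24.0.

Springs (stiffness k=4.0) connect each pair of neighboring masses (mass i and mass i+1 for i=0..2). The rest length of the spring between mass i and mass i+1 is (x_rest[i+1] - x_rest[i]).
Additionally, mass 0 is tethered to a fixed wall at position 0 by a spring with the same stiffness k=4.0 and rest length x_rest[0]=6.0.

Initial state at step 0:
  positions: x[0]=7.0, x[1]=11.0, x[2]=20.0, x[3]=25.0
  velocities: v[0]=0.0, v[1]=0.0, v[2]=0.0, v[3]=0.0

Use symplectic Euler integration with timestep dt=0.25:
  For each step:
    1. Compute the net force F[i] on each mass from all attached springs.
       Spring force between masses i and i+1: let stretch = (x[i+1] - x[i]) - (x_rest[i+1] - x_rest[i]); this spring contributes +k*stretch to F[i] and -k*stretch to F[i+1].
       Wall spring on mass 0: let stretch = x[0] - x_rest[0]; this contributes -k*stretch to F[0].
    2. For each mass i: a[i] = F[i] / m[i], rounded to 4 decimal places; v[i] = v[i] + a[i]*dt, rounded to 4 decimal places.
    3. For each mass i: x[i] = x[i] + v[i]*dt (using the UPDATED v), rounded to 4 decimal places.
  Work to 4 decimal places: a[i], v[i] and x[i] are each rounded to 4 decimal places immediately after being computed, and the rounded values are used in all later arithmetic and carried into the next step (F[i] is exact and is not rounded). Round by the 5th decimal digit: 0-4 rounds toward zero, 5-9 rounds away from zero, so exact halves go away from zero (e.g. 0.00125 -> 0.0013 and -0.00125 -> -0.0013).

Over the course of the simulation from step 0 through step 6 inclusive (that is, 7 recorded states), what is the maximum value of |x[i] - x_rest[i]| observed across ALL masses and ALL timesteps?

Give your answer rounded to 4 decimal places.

Step 0: x=[7.0000 11.0000 20.0000 25.0000] v=[0.0000 0.0000 0.0000 0.0000]
Step 1: x=[6.2500 12.2500 19.0000 25.2500] v=[-3.0000 5.0000 -4.0000 1.0000]
Step 2: x=[5.4375 13.6875 17.8750 25.4375] v=[-3.2500 5.7500 -4.5000 0.7500]
Step 3: x=[5.3281 14.1094 17.5938 25.2344] v=[-0.4375 1.6875 -1.1250 -0.8125]
Step 4: x=[6.0820 13.2071 18.3516 24.6211] v=[3.0157 -3.6094 3.0312 -2.4531]
Step 5: x=[7.0967 11.8096 19.3907 23.9405] v=[4.0588 -5.5900 4.1562 -2.7226]
Step 6: x=[7.5155 11.1292 19.6719 23.6224] v=[1.6750 -2.7218 1.1249 -1.2724]
Max displacement = 2.1094

Answer: 2.1094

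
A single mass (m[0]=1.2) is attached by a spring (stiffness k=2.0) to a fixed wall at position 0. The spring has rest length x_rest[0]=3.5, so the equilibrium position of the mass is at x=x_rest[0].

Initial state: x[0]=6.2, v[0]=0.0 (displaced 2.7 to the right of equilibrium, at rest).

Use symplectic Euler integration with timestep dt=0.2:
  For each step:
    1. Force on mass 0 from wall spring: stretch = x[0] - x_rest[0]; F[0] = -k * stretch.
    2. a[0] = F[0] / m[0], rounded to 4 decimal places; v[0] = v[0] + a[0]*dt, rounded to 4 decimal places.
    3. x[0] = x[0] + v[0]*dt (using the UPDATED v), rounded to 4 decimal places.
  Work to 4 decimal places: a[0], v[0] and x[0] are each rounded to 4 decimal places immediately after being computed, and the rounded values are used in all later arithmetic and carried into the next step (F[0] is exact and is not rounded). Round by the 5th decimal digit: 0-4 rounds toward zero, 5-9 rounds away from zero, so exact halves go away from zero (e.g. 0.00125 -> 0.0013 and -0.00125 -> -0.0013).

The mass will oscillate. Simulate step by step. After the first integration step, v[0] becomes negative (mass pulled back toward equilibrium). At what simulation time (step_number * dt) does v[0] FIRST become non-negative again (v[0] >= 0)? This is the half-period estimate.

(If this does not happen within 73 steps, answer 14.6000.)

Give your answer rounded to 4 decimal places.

Step 0: x=[6.2000] v=[0.0000]
Step 1: x=[6.0200] v=[-0.9000]
Step 2: x=[5.6720] v=[-1.7400]
Step 3: x=[5.1792] v=[-2.4640]
Step 4: x=[4.5745] v=[-3.0237]
Step 5: x=[3.8981] v=[-3.3819]
Step 6: x=[3.1952] v=[-3.5146]
Step 7: x=[2.5126] v=[-3.4130]
Step 8: x=[1.8958] v=[-3.0839]
Step 9: x=[1.3860] v=[-2.5492]
Step 10: x=[1.0171] v=[-1.8445]
Step 11: x=[0.8137] v=[-1.0169]
Step 12: x=[0.7894] v=[-0.1215]
Step 13: x=[0.9458] v=[0.7820]
First v>=0 after going negative at step 13, time=2.6000

Answer: 2.6000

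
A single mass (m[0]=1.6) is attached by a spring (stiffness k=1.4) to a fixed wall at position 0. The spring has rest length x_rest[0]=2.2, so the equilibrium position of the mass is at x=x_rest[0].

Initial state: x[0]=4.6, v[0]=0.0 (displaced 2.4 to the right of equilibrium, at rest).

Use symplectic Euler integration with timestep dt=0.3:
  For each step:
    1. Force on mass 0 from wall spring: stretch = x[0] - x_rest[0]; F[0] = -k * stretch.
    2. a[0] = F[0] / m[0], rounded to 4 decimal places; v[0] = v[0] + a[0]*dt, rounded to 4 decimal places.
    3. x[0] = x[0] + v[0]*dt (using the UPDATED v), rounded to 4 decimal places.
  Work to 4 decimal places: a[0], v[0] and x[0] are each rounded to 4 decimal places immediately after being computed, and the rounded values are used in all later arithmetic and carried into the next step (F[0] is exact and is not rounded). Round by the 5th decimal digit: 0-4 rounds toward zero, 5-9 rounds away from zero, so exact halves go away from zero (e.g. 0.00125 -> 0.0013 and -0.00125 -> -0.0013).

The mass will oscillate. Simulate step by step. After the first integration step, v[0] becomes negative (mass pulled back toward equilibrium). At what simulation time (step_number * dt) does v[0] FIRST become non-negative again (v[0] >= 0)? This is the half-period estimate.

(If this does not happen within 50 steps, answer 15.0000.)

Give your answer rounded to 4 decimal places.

Step 0: x=[4.6000] v=[0.0000]
Step 1: x=[4.4110] v=[-0.6300]
Step 2: x=[4.0479] v=[-1.2104]
Step 3: x=[3.5393] v=[-1.6955]
Step 4: x=[2.9252] v=[-2.0471]
Step 5: x=[2.2540] v=[-2.2375]
Step 6: x=[1.5785] v=[-2.2517]
Step 7: x=[0.9519] v=[-2.0886]
Step 8: x=[0.4236] v=[-1.7610]
Step 9: x=[0.0352] v=[-1.2947]
Step 10: x=[-0.1827] v=[-0.7264]
Step 11: x=[-0.2130] v=[-0.1009]
Step 12: x=[-0.0533] v=[0.5325]
First v>=0 after going negative at step 12, time=3.6000

Answer: 3.6000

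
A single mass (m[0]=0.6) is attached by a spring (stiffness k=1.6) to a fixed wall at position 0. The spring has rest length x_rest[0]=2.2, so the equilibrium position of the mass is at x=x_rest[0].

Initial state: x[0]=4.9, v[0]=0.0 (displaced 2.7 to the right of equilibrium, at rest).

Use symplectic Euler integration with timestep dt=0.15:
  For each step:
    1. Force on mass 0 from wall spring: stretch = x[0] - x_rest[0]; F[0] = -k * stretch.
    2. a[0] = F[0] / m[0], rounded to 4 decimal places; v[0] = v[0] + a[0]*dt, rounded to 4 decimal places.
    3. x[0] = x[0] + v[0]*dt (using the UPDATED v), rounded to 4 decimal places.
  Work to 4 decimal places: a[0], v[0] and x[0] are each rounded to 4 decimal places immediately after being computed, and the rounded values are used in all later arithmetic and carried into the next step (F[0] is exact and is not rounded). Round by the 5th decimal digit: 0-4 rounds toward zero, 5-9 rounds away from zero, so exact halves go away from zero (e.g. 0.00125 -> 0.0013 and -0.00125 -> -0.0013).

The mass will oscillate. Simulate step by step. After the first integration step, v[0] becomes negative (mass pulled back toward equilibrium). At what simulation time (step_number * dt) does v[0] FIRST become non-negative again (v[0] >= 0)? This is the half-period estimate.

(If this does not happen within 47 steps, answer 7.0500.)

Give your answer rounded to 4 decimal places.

Answer: 1.9500

Derivation:
Step 0: x=[4.9000] v=[0.0000]
Step 1: x=[4.7380] v=[-1.0800]
Step 2: x=[4.4237] v=[-2.0952]
Step 3: x=[3.9760] v=[-2.9847]
Step 4: x=[3.4217] v=[-3.6951]
Step 5: x=[2.7941] v=[-4.1838]
Step 6: x=[2.1309] v=[-4.4214]
Step 7: x=[1.4718] v=[-4.3938]
Step 8: x=[0.8564] v=[-4.1025]
Step 9: x=[0.3216] v=[-3.5651]
Step 10: x=[-0.1005] v=[-2.8137]
Step 11: x=[-0.3845] v=[-1.8935]
Step 12: x=[-0.5135] v=[-0.8597]
Step 13: x=[-0.4796] v=[0.2257]
First v>=0 after going negative at step 13, time=1.9500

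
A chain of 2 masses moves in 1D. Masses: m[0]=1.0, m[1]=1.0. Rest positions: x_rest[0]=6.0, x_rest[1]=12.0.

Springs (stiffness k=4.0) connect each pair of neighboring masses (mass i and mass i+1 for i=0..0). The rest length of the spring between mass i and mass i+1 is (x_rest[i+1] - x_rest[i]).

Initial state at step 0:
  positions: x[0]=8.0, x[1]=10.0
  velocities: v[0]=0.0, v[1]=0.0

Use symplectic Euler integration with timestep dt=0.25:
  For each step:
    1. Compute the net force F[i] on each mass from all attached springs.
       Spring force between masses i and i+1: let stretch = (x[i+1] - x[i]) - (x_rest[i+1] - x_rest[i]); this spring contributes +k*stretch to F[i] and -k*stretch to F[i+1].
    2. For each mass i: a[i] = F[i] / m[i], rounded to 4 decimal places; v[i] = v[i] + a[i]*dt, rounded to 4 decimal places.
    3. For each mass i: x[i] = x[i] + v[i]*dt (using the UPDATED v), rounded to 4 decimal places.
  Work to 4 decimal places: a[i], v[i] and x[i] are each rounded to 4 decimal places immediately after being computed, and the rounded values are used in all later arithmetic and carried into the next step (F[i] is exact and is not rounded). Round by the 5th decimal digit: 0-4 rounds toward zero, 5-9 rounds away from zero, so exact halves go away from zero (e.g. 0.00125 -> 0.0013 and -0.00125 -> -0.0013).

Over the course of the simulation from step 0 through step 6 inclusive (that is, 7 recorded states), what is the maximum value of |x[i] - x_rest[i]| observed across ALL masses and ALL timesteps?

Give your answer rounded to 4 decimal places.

Answer: 2.1250

Derivation:
Step 0: x=[8.0000 10.0000] v=[0.0000 0.0000]
Step 1: x=[7.0000 11.0000] v=[-4.0000 4.0000]
Step 2: x=[5.5000 12.5000] v=[-6.0000 6.0000]
Step 3: x=[4.2500 13.7500] v=[-5.0000 5.0000]
Step 4: x=[3.8750 14.1250] v=[-1.5000 1.5000]
Step 5: x=[4.5625 13.4375] v=[2.7500 -2.7500]
Step 6: x=[5.9688 12.0313] v=[5.6250 -5.6250]
Max displacement = 2.1250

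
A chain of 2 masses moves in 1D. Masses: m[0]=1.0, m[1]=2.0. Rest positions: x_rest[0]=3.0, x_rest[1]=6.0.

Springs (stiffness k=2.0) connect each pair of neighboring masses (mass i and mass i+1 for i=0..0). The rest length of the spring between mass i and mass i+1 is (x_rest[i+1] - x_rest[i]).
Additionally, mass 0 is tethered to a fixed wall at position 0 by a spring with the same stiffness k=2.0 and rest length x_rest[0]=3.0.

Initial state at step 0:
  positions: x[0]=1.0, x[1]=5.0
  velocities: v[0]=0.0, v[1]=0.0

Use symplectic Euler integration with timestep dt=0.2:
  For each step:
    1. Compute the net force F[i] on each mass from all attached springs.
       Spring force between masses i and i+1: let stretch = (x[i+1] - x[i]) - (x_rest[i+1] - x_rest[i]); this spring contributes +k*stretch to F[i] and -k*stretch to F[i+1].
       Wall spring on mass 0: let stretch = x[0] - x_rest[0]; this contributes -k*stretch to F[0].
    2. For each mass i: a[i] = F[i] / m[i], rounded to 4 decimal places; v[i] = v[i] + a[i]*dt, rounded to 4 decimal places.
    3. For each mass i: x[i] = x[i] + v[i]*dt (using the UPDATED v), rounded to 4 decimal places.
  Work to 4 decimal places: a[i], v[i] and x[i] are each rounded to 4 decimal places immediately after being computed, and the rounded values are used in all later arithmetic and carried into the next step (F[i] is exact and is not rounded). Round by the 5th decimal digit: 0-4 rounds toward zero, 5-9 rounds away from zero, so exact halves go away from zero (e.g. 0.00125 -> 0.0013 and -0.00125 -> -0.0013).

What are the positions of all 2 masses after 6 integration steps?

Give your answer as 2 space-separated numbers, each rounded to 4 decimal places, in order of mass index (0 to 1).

Answer: 3.7031 4.7832

Derivation:
Step 0: x=[1.0000 5.0000] v=[0.0000 0.0000]
Step 1: x=[1.2400 4.9600] v=[1.2000 -0.2000]
Step 2: x=[1.6784 4.8912] v=[2.1920 -0.3440]
Step 3: x=[2.2396 4.8139] v=[2.8058 -0.3866]
Step 4: x=[2.8275 4.7536] v=[2.9397 -0.3015]
Step 5: x=[3.3433 4.7363] v=[2.5791 -0.0867]
Step 6: x=[3.7031 4.7832] v=[1.7990 0.2347]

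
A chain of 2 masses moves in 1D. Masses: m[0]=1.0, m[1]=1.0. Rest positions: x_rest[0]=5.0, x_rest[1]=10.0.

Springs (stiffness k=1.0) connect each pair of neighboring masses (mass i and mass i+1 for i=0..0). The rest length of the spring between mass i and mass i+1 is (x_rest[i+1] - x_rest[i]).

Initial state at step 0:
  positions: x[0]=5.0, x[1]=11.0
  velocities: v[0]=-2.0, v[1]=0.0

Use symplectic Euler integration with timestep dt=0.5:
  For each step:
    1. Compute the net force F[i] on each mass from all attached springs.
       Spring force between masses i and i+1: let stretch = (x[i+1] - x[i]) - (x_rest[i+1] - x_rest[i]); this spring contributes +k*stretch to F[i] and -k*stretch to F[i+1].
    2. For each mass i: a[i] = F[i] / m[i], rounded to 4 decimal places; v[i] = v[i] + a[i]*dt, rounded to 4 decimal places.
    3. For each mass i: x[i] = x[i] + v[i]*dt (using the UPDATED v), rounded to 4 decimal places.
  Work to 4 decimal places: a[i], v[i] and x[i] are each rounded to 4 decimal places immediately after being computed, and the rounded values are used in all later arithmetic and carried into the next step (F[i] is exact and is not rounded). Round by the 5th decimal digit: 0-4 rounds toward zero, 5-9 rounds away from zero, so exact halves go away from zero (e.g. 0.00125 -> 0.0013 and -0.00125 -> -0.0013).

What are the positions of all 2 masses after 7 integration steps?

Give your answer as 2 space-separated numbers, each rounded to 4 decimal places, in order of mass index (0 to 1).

Answer: 2.3633 6.6367

Derivation:
Step 0: x=[5.0000 11.0000] v=[-2.0000 0.0000]
Step 1: x=[4.2500 10.7500] v=[-1.5000 -0.5000]
Step 2: x=[3.8750 10.1250] v=[-0.7500 -1.2500]
Step 3: x=[3.8125 9.1875] v=[-0.1250 -1.8750]
Step 4: x=[3.8438 8.1563] v=[0.0625 -2.0625]
Step 5: x=[3.7032 7.2969] v=[-0.2813 -1.7188]
Step 6: x=[3.2110 6.7891] v=[-0.9845 -1.0157]
Step 7: x=[2.3633 6.6367] v=[-1.6955 -0.3048]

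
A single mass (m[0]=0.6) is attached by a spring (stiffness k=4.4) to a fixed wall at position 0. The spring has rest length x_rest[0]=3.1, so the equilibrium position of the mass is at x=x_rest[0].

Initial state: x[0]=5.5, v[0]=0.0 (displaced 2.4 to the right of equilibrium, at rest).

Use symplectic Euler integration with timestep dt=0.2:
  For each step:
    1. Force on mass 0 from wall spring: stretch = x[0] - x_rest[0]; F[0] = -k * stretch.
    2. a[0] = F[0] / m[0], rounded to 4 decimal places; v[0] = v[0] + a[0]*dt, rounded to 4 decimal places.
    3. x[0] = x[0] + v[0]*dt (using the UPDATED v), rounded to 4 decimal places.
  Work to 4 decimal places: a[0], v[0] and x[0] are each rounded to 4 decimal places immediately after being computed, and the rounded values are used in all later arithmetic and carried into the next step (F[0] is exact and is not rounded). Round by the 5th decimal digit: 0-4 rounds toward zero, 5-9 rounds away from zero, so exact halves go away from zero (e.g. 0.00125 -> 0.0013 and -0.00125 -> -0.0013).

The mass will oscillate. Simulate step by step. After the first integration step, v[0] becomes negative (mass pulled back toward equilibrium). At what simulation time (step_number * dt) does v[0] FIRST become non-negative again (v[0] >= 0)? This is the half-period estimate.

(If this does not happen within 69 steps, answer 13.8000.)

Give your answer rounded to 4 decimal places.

Answer: 1.2000

Derivation:
Step 0: x=[5.5000] v=[0.0000]
Step 1: x=[4.7960] v=[-3.5200]
Step 2: x=[3.5945] v=[-6.0075]
Step 3: x=[2.2479] v=[-6.7328]
Step 4: x=[1.1513] v=[-5.4831]
Step 5: x=[0.6263] v=[-2.6250]
Step 6: x=[0.8269] v=[1.0031]
First v>=0 after going negative at step 6, time=1.2000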